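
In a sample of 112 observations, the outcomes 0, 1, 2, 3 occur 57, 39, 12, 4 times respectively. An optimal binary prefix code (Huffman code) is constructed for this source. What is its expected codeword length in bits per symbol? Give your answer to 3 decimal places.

Probabilities are the counts divided by 112.
Repeatedly combine the two least-probable nodes; the expected code length is the sum of the merged weights.
merge 1/28 + 3/28 → 1/7
merge 1/7 + 39/112 → 55/112
merge 55/112 + 57/112 → 1
L = 1/7 + 55/112 + 1 = 183/112 ≈ 1.634 bits/symbol.

1.634 bits/symbol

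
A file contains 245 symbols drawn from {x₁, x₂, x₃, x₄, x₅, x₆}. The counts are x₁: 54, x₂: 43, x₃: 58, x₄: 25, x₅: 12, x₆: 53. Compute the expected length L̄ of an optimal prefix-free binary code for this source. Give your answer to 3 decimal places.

2.478 bits/symbol

Probabilities are the counts divided by 245.
Repeatedly combine the two least-probable nodes; the expected code length is the sum of the merged weights.
merge 12/245 + 5/49 → 37/245
merge 37/245 + 43/245 → 16/49
merge 53/245 + 54/245 → 107/245
merge 58/245 + 16/49 → 138/245
merge 107/245 + 138/245 → 1
L = 37/245 + 16/49 + 107/245 + 138/245 + 1 = 607/245 ≈ 2.478 bits/symbol.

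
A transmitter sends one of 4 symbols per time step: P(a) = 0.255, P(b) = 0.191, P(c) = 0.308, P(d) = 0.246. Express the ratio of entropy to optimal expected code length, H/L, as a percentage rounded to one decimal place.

99.0%

Entropy H = −Σ p log₂ p ≈ 1.9799 bits.
Huffman merges: 191/1000+123/500→437/1000; 51/200+77/250→563/1000; 437/1000+563/1000→1. L = 2 ≈ 2.0000.
Efficiency = H/L = 1.9799/2.0000 = 99.0%.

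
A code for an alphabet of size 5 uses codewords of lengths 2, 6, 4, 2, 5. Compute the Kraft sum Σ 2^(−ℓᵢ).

0.609375

With common denominator 2^6 = 64: Σ 2^(−ℓᵢ) = 16/64 + 1/64 + 4/64 + 16/64 + 2/64 = 39/64 = 0.609375.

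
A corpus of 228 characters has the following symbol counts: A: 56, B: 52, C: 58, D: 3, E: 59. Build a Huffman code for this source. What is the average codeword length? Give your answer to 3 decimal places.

Probabilities are the counts divided by 228.
Repeatedly combine the two least-probable nodes; the expected code length is the sum of the merged weights.
merge 1/76 + 13/57 → 55/228
merge 55/228 + 14/57 → 37/76
merge 29/114 + 59/228 → 39/76
merge 37/76 + 39/76 → 1
L = 55/228 + 37/76 + 39/76 + 1 = 511/228 ≈ 2.241 bits/symbol.

2.241 bits/symbol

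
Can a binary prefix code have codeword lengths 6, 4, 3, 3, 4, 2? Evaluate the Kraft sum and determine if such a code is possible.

0.640625; yes

With common denominator 2^6 = 64: Σ 2^(−ℓᵢ) = 1/64 + 4/64 + 8/64 + 8/64 + 4/64 + 16/64 = 41/64 = 0.640625.
Kraft's inequality requires Σ ≤ 1; here Σ = 0.640625 ≤ 1, so such a prefix code exists.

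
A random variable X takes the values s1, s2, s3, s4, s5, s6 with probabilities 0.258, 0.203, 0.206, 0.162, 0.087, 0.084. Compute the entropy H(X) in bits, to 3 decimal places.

2.473 bits

H = −Σ pᵢ log₂ pᵢ.
−0.258·log₂(0.258) = 0.5043
−0.203·log₂(0.203) = 0.4670
−0.206·log₂(0.206) = 0.4695
−0.162·log₂(0.162) = 0.4254
−0.087·log₂(0.087) = 0.3065
−0.084·log₂(0.084) = 0.3002
Sum ≈ 2.4729 → 2.473 bits.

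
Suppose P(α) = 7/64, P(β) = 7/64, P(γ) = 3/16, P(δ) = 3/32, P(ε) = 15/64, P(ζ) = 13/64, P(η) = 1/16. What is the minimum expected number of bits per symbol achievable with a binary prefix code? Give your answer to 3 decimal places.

2.719 bits/symbol

Repeatedly combine the two least-probable nodes; the expected code length is the sum of the merged weights.
merge 1/16 + 3/32 → 5/32
merge 7/64 + 7/64 → 7/32
merge 5/32 + 3/16 → 11/32
merge 13/64 + 7/32 → 27/64
merge 15/64 + 11/32 → 37/64
merge 27/64 + 37/64 → 1
L = 5/32 + 7/32 + 11/32 + 27/64 + 37/64 + 1 = 87/32 ≈ 2.719 bits/symbol.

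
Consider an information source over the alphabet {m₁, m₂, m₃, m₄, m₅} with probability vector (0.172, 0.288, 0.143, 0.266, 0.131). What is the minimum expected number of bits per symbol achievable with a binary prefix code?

2.274 bits/symbol

Repeatedly combine the two least-probable nodes; the expected code length is the sum of the merged weights.
merge 131/1000 + 143/1000 → 137/500
merge 43/250 + 133/500 → 219/500
merge 137/500 + 36/125 → 281/500
merge 219/500 + 281/500 → 1
L = 137/500 + 219/500 + 281/500 + 1 = 1137/500 = 2.274 bits/symbol.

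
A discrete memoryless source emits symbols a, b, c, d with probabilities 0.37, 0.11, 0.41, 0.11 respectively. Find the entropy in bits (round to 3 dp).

1.759 bits

H = −Σ pᵢ log₂ pᵢ.
−0.37·log₂(0.37) = 0.5307
−0.11·log₂(0.11) = 0.3503
−0.41·log₂(0.41) = 0.5274
−0.11·log₂(0.11) = 0.3503
Sum ≈ 1.7587 → 1.759 bits.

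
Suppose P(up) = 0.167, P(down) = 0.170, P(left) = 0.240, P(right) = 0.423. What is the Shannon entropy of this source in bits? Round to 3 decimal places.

H = −Σ pᵢ log₂ pᵢ.
−0.167·log₂(0.167) = 0.4312
−0.170·log₂(0.170) = 0.4346
−0.240·log₂(0.240) = 0.4941
−0.423·log₂(0.423) = 0.5251
Sum ≈ 1.8850 → 1.885 bits.

1.885 bits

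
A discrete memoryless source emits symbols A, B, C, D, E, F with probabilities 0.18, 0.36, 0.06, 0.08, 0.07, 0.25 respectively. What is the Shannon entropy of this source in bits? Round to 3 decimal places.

2.280 bits

H = −Σ pᵢ log₂ pᵢ.
−0.18·log₂(0.18) = 0.4453
−0.36·log₂(0.36) = 0.5306
−0.06·log₂(0.06) = 0.2435
−0.08·log₂(0.08) = 0.2915
−0.07·log₂(0.07) = 0.2686
−0.25·log₂(0.25) = 0.5000
Sum ≈ 2.2795 → 2.280 bits.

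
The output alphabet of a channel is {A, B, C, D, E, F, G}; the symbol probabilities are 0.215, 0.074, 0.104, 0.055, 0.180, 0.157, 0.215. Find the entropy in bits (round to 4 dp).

2.6660 bits

H = −Σ pᵢ log₂ pᵢ.
−0.215·log₂(0.215) = 0.4768
−0.074·log₂(0.074) = 0.2780
−0.104·log₂(0.104) = 0.3396
−0.055·log₂(0.055) = 0.2301
−0.180·log₂(0.180) = 0.4453
−0.157·log₂(0.157) = 0.4194
−0.215·log₂(0.215) = 0.4768
Sum ≈ 2.6660 → 2.6660 bits.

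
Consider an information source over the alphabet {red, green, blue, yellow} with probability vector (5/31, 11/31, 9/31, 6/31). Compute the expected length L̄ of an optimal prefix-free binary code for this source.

Repeatedly combine the two least-probable nodes; the expected code length is the sum of the merged weights.
merge 5/31 + 6/31 → 11/31
merge 9/31 + 11/31 → 20/31
merge 11/31 + 20/31 → 1
L = 11/31 + 20/31 + 1 = 2 bits/symbol.

2 bits/symbol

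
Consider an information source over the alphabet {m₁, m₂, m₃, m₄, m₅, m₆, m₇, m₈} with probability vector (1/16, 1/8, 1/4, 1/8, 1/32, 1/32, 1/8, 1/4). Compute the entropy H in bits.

Each probability is a power of 1/2, so log₂(1/p) is an integer.
H = Σ p·log₂(1/p) = 1/16·4 + 1/8·3 + 1/4·2 + 1/8·3 + 1/32·5 + 1/32·5 + 1/8·3 + 1/4·2 = 2.6875 bits.

2.6875 bits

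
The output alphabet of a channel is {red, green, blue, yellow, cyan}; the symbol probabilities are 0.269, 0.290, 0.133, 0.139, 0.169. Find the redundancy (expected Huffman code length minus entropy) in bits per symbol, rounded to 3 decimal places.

0.028 bits

Entropy H = −Σ p log₂ p ≈ 2.2438 bits.
Huffman merges: 133/1000+139/1000→34/125; 169/1000+269/1000→219/500; 34/125+29/100→281/500; 219/500+281/500→1. L = 284/125 ≈ 2.2720.
L − H = 2.2720 − 2.2438 = 0.028 bits.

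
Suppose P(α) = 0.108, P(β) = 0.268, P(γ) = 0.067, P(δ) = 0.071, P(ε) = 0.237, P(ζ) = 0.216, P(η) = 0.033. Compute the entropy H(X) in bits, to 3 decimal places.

H = −Σ pᵢ log₂ pᵢ.
−0.108·log₂(0.108) = 0.3468
−0.268·log₂(0.268) = 0.5091
−0.067·log₂(0.067) = 0.2613
−0.071·log₂(0.071) = 0.2709
−0.237·log₂(0.237) = 0.4923
−0.216·log₂(0.216) = 0.4776
−0.033·log₂(0.033) = 0.1624
Sum ≈ 2.5203 → 2.520 bits.

2.520 bits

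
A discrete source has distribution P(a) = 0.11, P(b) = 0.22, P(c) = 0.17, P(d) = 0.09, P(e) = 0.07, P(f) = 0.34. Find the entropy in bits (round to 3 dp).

2.376 bits

H = −Σ pᵢ log₂ pᵢ.
−0.11·log₂(0.11) = 0.3503
−0.22·log₂(0.22) = 0.4806
−0.17·log₂(0.17) = 0.4346
−0.09·log₂(0.09) = 0.3127
−0.07·log₂(0.07) = 0.2686
−0.34·log₂(0.34) = 0.5292
Sum ≈ 2.3758 → 2.376 bits.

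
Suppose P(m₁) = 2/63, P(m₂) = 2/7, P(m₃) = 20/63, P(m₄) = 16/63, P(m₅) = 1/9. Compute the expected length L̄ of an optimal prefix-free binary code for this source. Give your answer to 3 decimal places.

Repeatedly combine the two least-probable nodes; the expected code length is the sum of the merged weights.
merge 2/63 + 1/9 → 1/7
merge 1/7 + 16/63 → 25/63
merge 2/7 + 20/63 → 38/63
merge 25/63 + 38/63 → 1
L = 1/7 + 25/63 + 38/63 + 1 = 15/7 ≈ 2.143 bits/symbol.

2.143 bits/symbol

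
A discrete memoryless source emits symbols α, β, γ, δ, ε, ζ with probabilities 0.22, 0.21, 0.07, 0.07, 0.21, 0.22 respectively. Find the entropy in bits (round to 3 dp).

2.444 bits

H = −Σ pᵢ log₂ pᵢ.
−0.22·log₂(0.22) = 0.4806
−0.21·log₂(0.21) = 0.4728
−0.07·log₂(0.07) = 0.2686
−0.07·log₂(0.07) = 0.2686
−0.21·log₂(0.21) = 0.4728
−0.22·log₂(0.22) = 0.4806
Sum ≈ 2.4439 → 2.444 bits.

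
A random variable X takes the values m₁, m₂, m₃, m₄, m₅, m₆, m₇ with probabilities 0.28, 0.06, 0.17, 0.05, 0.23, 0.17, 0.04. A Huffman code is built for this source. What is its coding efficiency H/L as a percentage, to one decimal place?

98.3%

Entropy H = −Σ p log₂ p ≈ 2.5164 bits.
Huffman merges: 1/25+1/20→9/100; 3/50+9/100→3/20; 3/20+17/100→8/25; 17/100+23/100→2/5; 7/25+8/25→3/5; 2/5+3/5→1. L = 64/25 ≈ 2.5600.
Efficiency = H/L = 2.5164/2.5600 = 98.3%.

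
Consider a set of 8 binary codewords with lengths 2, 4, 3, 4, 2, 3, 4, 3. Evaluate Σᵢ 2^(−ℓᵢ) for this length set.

With common denominator 2^4 = 16: Σ 2^(−ℓᵢ) = 4/16 + 1/16 + 2/16 + 1/16 + 4/16 + 2/16 + 1/16 + 2/16 = 17/16 = 1.0625.

1.0625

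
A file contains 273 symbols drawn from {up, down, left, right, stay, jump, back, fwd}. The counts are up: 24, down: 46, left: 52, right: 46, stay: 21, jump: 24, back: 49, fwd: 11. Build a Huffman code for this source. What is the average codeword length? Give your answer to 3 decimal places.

2.923 bits/symbol

Probabilities are the counts divided by 273.
Repeatedly combine the two least-probable nodes; the expected code length is the sum of the merged weights.
merge 11/273 + 1/13 → 32/273
merge 8/91 + 8/91 → 16/91
merge 32/273 + 46/273 → 2/7
merge 46/273 + 16/91 → 94/273
merge 7/39 + 4/21 → 101/273
merge 2/7 + 94/273 → 172/273
merge 101/273 + 172/273 → 1
L = 32/273 + 16/91 + 2/7 + 94/273 + 101/273 + 172/273 + 1 = 38/13 ≈ 2.923 bits/symbol.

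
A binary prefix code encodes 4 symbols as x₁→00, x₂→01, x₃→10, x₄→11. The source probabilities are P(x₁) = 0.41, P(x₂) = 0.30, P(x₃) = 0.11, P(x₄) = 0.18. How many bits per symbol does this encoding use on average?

2 bits/symbol

L̄ = Σ pᵢ·ℓᵢ = 0.41·2 + 0.30·2 + 0.11·2 + 0.18·2 = 2 bits/symbol.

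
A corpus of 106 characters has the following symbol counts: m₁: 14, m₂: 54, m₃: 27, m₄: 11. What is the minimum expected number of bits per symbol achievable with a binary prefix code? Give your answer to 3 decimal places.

Probabilities are the counts divided by 106.
Repeatedly combine the two least-probable nodes; the expected code length is the sum of the merged weights.
merge 11/106 + 7/53 → 25/106
merge 25/106 + 27/106 → 26/53
merge 26/53 + 27/53 → 1
L = 25/106 + 26/53 + 1 = 183/106 ≈ 1.726 bits/symbol.

1.726 bits/symbol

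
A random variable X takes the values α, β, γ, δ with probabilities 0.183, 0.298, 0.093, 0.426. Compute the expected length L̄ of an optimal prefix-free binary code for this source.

Repeatedly combine the two least-probable nodes; the expected code length is the sum of the merged weights.
merge 93/1000 + 183/1000 → 69/250
merge 69/250 + 149/500 → 287/500
merge 213/500 + 287/500 → 1
L = 69/250 + 287/500 + 1 = 37/20 = 1.85 bits/symbol.

1.85 bits/symbol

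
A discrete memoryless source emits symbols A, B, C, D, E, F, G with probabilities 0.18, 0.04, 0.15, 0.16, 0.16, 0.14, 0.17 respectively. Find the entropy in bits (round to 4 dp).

2.7193 bits

H = −Σ pᵢ log₂ pᵢ.
−0.18·log₂(0.18) = 0.4453
−0.04·log₂(0.04) = 0.1858
−0.15·log₂(0.15) = 0.4105
−0.16·log₂(0.16) = 0.4230
−0.16·log₂(0.16) = 0.4230
−0.14·log₂(0.14) = 0.3971
−0.17·log₂(0.17) = 0.4346
Sum ≈ 2.7193 → 2.7193 bits.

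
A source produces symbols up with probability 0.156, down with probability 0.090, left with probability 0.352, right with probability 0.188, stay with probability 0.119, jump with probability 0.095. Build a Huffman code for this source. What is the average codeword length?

2.46 bits/symbol

Repeatedly combine the two least-probable nodes; the expected code length is the sum of the merged weights.
merge 9/100 + 19/200 → 37/200
merge 119/1000 + 39/250 → 11/40
merge 37/200 + 47/250 → 373/1000
merge 11/40 + 44/125 → 627/1000
merge 373/1000 + 627/1000 → 1
L = 37/200 + 11/40 + 373/1000 + 627/1000 + 1 = 123/50 = 2.46 bits/symbol.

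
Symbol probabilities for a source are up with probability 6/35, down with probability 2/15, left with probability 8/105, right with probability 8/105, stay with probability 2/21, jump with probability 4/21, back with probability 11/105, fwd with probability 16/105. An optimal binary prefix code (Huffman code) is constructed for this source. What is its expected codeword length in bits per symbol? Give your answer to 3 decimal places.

Repeatedly combine the two least-probable nodes; the expected code length is the sum of the merged weights.
merge 8/105 + 8/105 → 16/105
merge 2/21 + 11/105 → 1/5
merge 2/15 + 16/105 → 2/7
merge 16/105 + 6/35 → 34/105
merge 4/21 + 1/5 → 41/105
merge 2/7 + 34/105 → 64/105
merge 41/105 + 64/105 → 1
L = 16/105 + 1/5 + 2/7 + 34/105 + 41/105 + 64/105 + 1 = 311/105 ≈ 2.962 bits/symbol.

2.962 bits/symbol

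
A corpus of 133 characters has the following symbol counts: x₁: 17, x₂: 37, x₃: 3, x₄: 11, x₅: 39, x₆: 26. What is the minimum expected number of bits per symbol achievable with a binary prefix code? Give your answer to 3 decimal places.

2.338 bits/symbol

Probabilities are the counts divided by 133.
Repeatedly combine the two least-probable nodes; the expected code length is the sum of the merged weights.
merge 3/133 + 11/133 → 2/19
merge 2/19 + 17/133 → 31/133
merge 26/133 + 31/133 → 3/7
merge 37/133 + 39/133 → 4/7
merge 3/7 + 4/7 → 1
L = 2/19 + 31/133 + 3/7 + 4/7 + 1 = 311/133 ≈ 2.338 bits/symbol.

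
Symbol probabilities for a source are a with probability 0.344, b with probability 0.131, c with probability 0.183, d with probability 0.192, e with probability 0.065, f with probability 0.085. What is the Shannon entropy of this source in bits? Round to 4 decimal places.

2.3778 bits

H = −Σ pᵢ log₂ pᵢ.
−0.344·log₂(0.344) = 0.5296
−0.131·log₂(0.131) = 0.3841
−0.183·log₂(0.183) = 0.4484
−0.192·log₂(0.192) = 0.4571
−0.065·log₂(0.065) = 0.2563
−0.085·log₂(0.085) = 0.3023
Sum ≈ 2.3778 → 2.3778 bits.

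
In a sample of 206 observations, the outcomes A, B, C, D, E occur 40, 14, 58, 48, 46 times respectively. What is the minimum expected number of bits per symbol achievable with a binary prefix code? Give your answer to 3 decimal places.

Probabilities are the counts divided by 206.
Repeatedly combine the two least-probable nodes; the expected code length is the sum of the merged weights.
merge 7/103 + 20/103 → 27/103
merge 23/103 + 24/103 → 47/103
merge 27/103 + 29/103 → 56/103
merge 47/103 + 56/103 → 1
L = 27/103 + 47/103 + 56/103 + 1 = 233/103 ≈ 2.262 bits/symbol.

2.262 bits/symbol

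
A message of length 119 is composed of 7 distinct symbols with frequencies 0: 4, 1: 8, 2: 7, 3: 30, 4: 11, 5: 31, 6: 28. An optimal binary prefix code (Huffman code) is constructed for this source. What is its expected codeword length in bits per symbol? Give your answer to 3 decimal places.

Probabilities are the counts divided by 119.
Repeatedly combine the two least-probable nodes; the expected code length is the sum of the merged weights.
merge 4/119 + 1/17 → 11/119
merge 8/119 + 11/119 → 19/119
merge 11/119 + 19/119 → 30/119
merge 4/17 + 30/119 → 58/119
merge 30/119 + 31/119 → 61/119
merge 58/119 + 61/119 → 1
L = 11/119 + 19/119 + 30/119 + 58/119 + 61/119 + 1 = 298/119 ≈ 2.504 bits/symbol.

2.504 bits/symbol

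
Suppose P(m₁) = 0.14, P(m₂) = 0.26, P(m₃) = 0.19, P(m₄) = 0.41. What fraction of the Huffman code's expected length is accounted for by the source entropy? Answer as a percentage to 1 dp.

98.2%

Entropy H = −Σ p log₂ p ≈ 1.8850 bits.
Huffman merges: 7/50+19/100→33/100; 13/50+33/100→59/100; 41/100+59/100→1. L = 48/25 ≈ 1.9200.
Efficiency = H/L = 1.8850/1.9200 = 98.2%.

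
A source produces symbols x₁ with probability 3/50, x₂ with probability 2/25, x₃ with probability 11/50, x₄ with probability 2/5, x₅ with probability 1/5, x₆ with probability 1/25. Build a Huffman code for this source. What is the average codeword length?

2.26 bits/symbol

Repeatedly combine the two least-probable nodes; the expected code length is the sum of the merged weights.
merge 1/25 + 3/50 → 1/10
merge 2/25 + 1/10 → 9/50
merge 9/50 + 1/5 → 19/50
merge 11/50 + 19/50 → 3/5
merge 2/5 + 3/5 → 1
L = 1/10 + 9/50 + 19/50 + 3/5 + 1 = 113/50 = 2.26 bits/symbol.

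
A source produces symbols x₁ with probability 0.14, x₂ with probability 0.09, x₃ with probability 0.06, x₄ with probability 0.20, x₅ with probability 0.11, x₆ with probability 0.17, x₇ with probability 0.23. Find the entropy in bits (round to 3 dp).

2.690 bits

H = −Σ pᵢ log₂ pᵢ.
−0.14·log₂(0.14) = 0.3971
−0.09·log₂(0.09) = 0.3127
−0.06·log₂(0.06) = 0.2435
−0.20·log₂(0.20) = 0.4644
−0.11·log₂(0.11) = 0.3503
−0.17·log₂(0.17) = 0.4346
−0.23·log₂(0.23) = 0.4877
Sum ≈ 2.6902 → 2.690 bits.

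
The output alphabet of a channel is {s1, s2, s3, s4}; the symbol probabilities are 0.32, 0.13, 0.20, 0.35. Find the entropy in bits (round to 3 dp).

H = −Σ pᵢ log₂ pᵢ.
−0.32·log₂(0.32) = 0.5260
−0.13·log₂(0.13) = 0.3826
−0.20·log₂(0.20) = 0.4644
−0.35·log₂(0.35) = 0.5301
Sum ≈ 1.9032 → 1.903 bits.

1.903 bits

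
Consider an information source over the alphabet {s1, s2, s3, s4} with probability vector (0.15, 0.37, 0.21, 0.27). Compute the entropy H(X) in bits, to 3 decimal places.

1.924 bits

H = −Σ pᵢ log₂ pᵢ.
−0.15·log₂(0.15) = 0.4105
−0.37·log₂(0.37) = 0.5307
−0.21·log₂(0.21) = 0.4728
−0.27·log₂(0.27) = 0.5100
Sum ≈ 1.9241 → 1.924 bits.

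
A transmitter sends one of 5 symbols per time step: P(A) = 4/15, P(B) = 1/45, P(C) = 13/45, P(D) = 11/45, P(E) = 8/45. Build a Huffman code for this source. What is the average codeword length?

Repeatedly combine the two least-probable nodes; the expected code length is the sum of the merged weights.
merge 1/45 + 8/45 → 1/5
merge 1/5 + 11/45 → 4/9
merge 4/15 + 13/45 → 5/9
merge 4/9 + 5/9 → 1
L = 1/5 + 4/9 + 5/9 + 1 = 11/5 = 2.2 bits/symbol.

2.2 bits/symbol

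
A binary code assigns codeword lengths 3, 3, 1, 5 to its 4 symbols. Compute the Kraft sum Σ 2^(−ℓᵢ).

With common denominator 2^5 = 32: Σ 2^(−ℓᵢ) = 4/32 + 4/32 + 16/32 + 1/32 = 25/32 = 0.78125.

0.78125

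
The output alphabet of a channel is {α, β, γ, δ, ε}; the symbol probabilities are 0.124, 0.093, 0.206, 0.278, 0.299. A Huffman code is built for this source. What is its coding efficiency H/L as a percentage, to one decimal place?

99.0%

Entropy H = −Σ p log₂ p ≈ 2.1959 bits.
Huffman merges: 93/1000+31/250→217/1000; 103/500+217/1000→423/1000; 139/500+299/1000→577/1000; 423/1000+577/1000→1. L = 2217/1000 ≈ 2.2170.
Efficiency = H/L = 2.1959/2.2170 = 99.0%.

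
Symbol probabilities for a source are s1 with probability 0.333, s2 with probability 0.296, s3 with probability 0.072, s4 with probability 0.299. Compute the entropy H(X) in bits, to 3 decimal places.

1.842 bits

H = −Σ pᵢ log₂ pᵢ.
−0.333·log₂(0.333) = 0.5283
−0.296·log₂(0.296) = 0.5199
−0.072·log₂(0.072) = 0.2733
−0.299·log₂(0.299) = 0.5208
Sum ≈ 1.8422 → 1.842 bits.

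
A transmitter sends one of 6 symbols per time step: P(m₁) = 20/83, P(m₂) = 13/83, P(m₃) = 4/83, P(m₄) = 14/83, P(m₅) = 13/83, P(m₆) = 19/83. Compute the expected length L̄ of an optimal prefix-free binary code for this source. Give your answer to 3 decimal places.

Repeatedly combine the two least-probable nodes; the expected code length is the sum of the merged weights.
merge 4/83 + 13/83 → 17/83
merge 13/83 + 14/83 → 27/83
merge 17/83 + 19/83 → 36/83
merge 20/83 + 27/83 → 47/83
merge 36/83 + 47/83 → 1
L = 17/83 + 27/83 + 36/83 + 47/83 + 1 = 210/83 ≈ 2.530 bits/symbol.

2.530 bits/symbol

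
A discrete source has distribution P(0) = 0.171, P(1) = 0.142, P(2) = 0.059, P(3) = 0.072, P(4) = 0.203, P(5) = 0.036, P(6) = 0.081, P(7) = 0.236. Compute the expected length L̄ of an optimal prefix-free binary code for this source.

Repeatedly combine the two least-probable nodes; the expected code length is the sum of the merged weights.
merge 9/250 + 59/1000 → 19/200
merge 9/125 + 81/1000 → 153/1000
merge 19/200 + 71/500 → 237/1000
merge 153/1000 + 171/1000 → 81/250
merge 203/1000 + 59/250 → 439/1000
merge 237/1000 + 81/250 → 561/1000
merge 439/1000 + 561/1000 → 1
L = 19/200 + 153/1000 + 237/1000 + 81/250 + 439/1000 + 561/1000 + 1 = 2809/1000 = 2.809 bits/symbol.

2.809 bits/symbol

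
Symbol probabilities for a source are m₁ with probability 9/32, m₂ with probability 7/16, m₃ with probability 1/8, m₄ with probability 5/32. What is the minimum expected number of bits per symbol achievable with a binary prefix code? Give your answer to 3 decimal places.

1.844 bits/symbol

Repeatedly combine the two least-probable nodes; the expected code length is the sum of the merged weights.
merge 1/8 + 5/32 → 9/32
merge 9/32 + 9/32 → 9/16
merge 7/16 + 9/16 → 1
L = 9/32 + 9/16 + 1 = 59/32 ≈ 1.844 bits/symbol.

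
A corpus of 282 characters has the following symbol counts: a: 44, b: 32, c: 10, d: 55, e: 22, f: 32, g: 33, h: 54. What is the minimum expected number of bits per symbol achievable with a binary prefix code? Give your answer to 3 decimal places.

2.918 bits/symbol

Probabilities are the counts divided by 282.
Repeatedly combine the two least-probable nodes; the expected code length is the sum of the merged weights.
merge 5/141 + 11/141 → 16/141
merge 16/141 + 16/141 → 32/141
merge 16/141 + 11/94 → 65/282
merge 22/141 + 9/47 → 49/141
merge 55/282 + 32/141 → 119/282
merge 65/282 + 49/141 → 163/282
merge 119/282 + 163/282 → 1
L = 16/141 + 32/141 + 65/282 + 49/141 + 119/282 + 163/282 + 1 = 823/282 ≈ 2.918 bits/symbol.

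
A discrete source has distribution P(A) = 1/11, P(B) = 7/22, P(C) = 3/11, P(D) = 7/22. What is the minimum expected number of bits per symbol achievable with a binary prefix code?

2 bits/symbol

Repeatedly combine the two least-probable nodes; the expected code length is the sum of the merged weights.
merge 1/11 + 3/11 → 4/11
merge 7/22 + 7/22 → 7/11
merge 4/11 + 7/11 → 1
L = 4/11 + 7/11 + 1 = 2 bits/symbol.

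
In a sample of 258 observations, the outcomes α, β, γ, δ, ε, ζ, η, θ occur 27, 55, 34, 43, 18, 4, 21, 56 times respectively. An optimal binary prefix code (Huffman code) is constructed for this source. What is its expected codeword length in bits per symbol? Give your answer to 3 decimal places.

2.822 bits/symbol

Probabilities are the counts divided by 258.
Repeatedly combine the two least-probable nodes; the expected code length is the sum of the merged weights.
merge 2/129 + 3/43 → 11/129
merge 7/86 + 11/129 → 1/6
merge 9/86 + 17/129 → 61/258
merge 1/6 + 1/6 → 1/3
merge 55/258 + 28/129 → 37/86
merge 61/258 + 1/3 → 49/86
merge 37/86 + 49/86 → 1
L = 11/129 + 1/6 + 61/258 + 1/3 + 37/86 + 49/86 + 1 = 364/129 ≈ 2.822 bits/symbol.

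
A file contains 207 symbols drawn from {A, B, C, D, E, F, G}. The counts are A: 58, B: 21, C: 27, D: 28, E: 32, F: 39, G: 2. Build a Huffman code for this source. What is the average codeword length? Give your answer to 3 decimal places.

2.643 bits/symbol

Probabilities are the counts divided by 207.
Repeatedly combine the two least-probable nodes; the expected code length is the sum of the merged weights.
merge 2/207 + 7/69 → 1/9
merge 1/9 + 3/23 → 50/207
merge 28/207 + 32/207 → 20/69
merge 13/69 + 50/207 → 89/207
merge 58/207 + 20/69 → 118/207
merge 89/207 + 118/207 → 1
L = 1/9 + 50/207 + 20/69 + 89/207 + 118/207 + 1 = 547/207 ≈ 2.643 bits/symbol.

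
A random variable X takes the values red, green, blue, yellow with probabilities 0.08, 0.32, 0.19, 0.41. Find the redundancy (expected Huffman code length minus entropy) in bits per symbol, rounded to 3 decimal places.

0.060 bits

Entropy H = −Σ p log₂ p ≈ 1.8002 bits.
Huffman merges: 2/25+19/100→27/100; 27/100+8/25→59/100; 41/100+59/100→1. L = 93/50 ≈ 1.8600.
L − H = 1.8600 − 1.8002 = 0.060 bits.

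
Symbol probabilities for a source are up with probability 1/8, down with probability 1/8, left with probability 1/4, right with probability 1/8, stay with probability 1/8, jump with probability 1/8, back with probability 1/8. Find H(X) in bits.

2.75 bits

Each probability is a power of 1/2, so log₂(1/p) is an integer.
H = Σ p·log₂(1/p) = 1/8·3 + 1/8·3 + 1/4·2 + 1/8·3 + 1/8·3 + 1/8·3 + 1/8·3 = 2.75 bits.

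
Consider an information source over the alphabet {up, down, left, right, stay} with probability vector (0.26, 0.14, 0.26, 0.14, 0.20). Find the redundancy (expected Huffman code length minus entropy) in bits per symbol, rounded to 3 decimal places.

Entropy H = −Σ p log₂ p ≈ 2.2692 bits.
Huffman merges: 7/50+7/50→7/25; 1/5+13/50→23/50; 13/50+7/25→27/50; 23/50+27/50→1. L = 57/25 ≈ 2.2800.
L − H = 2.2800 − 2.2692 = 0.011 bits.

0.011 bits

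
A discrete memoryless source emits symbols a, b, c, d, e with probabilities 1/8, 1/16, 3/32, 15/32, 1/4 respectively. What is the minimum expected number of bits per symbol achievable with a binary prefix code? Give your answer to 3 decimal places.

Repeatedly combine the two least-probable nodes; the expected code length is the sum of the merged weights.
merge 1/16 + 3/32 → 5/32
merge 1/8 + 5/32 → 9/32
merge 1/4 + 9/32 → 17/32
merge 15/32 + 17/32 → 1
L = 5/32 + 9/32 + 17/32 + 1 = 63/32 ≈ 1.969 bits/symbol.

1.969 bits/symbol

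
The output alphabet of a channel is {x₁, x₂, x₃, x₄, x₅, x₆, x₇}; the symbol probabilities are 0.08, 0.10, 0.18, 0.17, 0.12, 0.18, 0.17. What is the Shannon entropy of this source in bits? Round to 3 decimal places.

H = −Σ pᵢ log₂ pᵢ.
−0.08·log₂(0.08) = 0.2915
−0.10·log₂(0.10) = 0.3322
−0.18·log₂(0.18) = 0.4453
−0.17·log₂(0.17) = 0.4346
−0.12·log₂(0.12) = 0.3671
−0.18·log₂(0.18) = 0.4453
−0.17·log₂(0.17) = 0.4346
Sum ≈ 2.7506 → 2.751 bits.

2.751 bits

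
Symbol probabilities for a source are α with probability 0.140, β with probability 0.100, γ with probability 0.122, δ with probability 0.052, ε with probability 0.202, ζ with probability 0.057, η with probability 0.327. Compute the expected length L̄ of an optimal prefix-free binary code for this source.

2.58 bits/symbol

Repeatedly combine the two least-probable nodes; the expected code length is the sum of the merged weights.
merge 13/250 + 57/1000 → 109/1000
merge 1/10 + 109/1000 → 209/1000
merge 61/500 + 7/50 → 131/500
merge 101/500 + 209/1000 → 411/1000
merge 131/500 + 327/1000 → 589/1000
merge 411/1000 + 589/1000 → 1
L = 109/1000 + 209/1000 + 131/500 + 411/1000 + 589/1000 + 1 = 129/50 = 2.58 bits/symbol.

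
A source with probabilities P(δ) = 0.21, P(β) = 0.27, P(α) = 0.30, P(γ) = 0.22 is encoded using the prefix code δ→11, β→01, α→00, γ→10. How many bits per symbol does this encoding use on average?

L̄ = Σ pᵢ·ℓᵢ = 0.21·2 + 0.27·2 + 0.30·2 + 0.22·2 = 2 bits/symbol.

2 bits/symbol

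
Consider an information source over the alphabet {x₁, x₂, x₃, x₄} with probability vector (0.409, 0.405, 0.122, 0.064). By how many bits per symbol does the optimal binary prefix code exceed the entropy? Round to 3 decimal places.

0.097 bits

Entropy H = −Σ p log₂ p ≈ 1.6797 bits.
Huffman merges: 8/125+61/500→93/500; 93/500+81/200→591/1000; 409/1000+591/1000→1. L = 1777/1000 ≈ 1.7770.
L − H = 1.7770 − 1.6797 = 0.097 bits.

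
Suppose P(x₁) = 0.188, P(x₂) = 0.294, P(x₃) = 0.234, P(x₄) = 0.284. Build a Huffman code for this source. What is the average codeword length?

2 bits/symbol

Repeatedly combine the two least-probable nodes; the expected code length is the sum of the merged weights.
merge 47/250 + 117/500 → 211/500
merge 71/250 + 147/500 → 289/500
merge 211/500 + 289/500 → 1
L = 211/500 + 289/500 + 1 = 2 bits/symbol.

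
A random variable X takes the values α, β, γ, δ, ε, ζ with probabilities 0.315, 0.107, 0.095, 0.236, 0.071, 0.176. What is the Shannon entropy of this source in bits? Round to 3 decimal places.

H = −Σ pᵢ log₂ pᵢ.
−0.315·log₂(0.315) = 0.5250
−0.107·log₂(0.107) = 0.3450
−0.095·log₂(0.095) = 0.3226
−0.236·log₂(0.236) = 0.4916
−0.071·log₂(0.071) = 0.2709
−0.176·log₂(0.176) = 0.4411
Sum ≈ 2.3963 → 2.396 bits.

2.396 bits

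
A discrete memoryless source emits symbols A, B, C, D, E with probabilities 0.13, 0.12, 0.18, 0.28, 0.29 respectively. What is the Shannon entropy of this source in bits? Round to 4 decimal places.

2.2271 bits

H = −Σ pᵢ log₂ pᵢ.
−0.13·log₂(0.13) = 0.3826
−0.12·log₂(0.12) = 0.3671
−0.18·log₂(0.18) = 0.4453
−0.28·log₂(0.28) = 0.5142
−0.29·log₂(0.29) = 0.5179
Sum ≈ 2.2271 → 2.2271 bits.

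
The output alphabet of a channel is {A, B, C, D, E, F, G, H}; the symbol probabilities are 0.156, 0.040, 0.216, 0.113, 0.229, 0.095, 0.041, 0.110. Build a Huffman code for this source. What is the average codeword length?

Repeatedly combine the two least-probable nodes; the expected code length is the sum of the merged weights.
merge 1/25 + 41/1000 → 81/1000
merge 81/1000 + 19/200 → 22/125
merge 11/100 + 113/1000 → 223/1000
merge 39/250 + 22/125 → 83/250
merge 27/125 + 223/1000 → 439/1000
merge 229/1000 + 83/250 → 561/1000
merge 439/1000 + 561/1000 → 1
L = 81/1000 + 22/125 + 223/1000 + 83/250 + 439/1000 + 561/1000 + 1 = 703/250 = 2.812 bits/symbol.

2.812 bits/symbol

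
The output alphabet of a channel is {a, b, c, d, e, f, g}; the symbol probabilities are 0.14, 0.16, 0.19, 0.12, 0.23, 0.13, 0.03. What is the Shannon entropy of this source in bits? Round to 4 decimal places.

H = −Σ pᵢ log₂ pᵢ.
−0.14·log₂(0.14) = 0.3971
−0.16·log₂(0.16) = 0.4230
−0.19·log₂(0.19) = 0.4552
−0.12·log₂(0.12) = 0.3671
−0.23·log₂(0.23) = 0.4877
−0.13·log₂(0.13) = 0.3826
−0.03·log₂(0.03) = 0.1518
Sum ≈ 2.6645 → 2.6645 bits.

2.6645 bits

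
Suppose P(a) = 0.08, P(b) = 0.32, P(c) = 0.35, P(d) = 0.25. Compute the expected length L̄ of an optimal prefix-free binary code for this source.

1.98 bits/symbol

Repeatedly combine the two least-probable nodes; the expected code length is the sum of the merged weights.
merge 2/25 + 1/4 → 33/100
merge 8/25 + 33/100 → 13/20
merge 7/20 + 13/20 → 1
L = 33/100 + 13/20 + 1 = 99/50 = 1.98 bits/symbol.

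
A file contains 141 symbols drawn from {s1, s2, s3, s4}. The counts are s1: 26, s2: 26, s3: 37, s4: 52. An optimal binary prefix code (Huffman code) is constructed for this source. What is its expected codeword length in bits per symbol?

Probabilities are the counts divided by 141.
Repeatedly combine the two least-probable nodes; the expected code length is the sum of the merged weights.
merge 26/141 + 26/141 → 52/141
merge 37/141 + 52/141 → 89/141
merge 52/141 + 89/141 → 1
L = 52/141 + 89/141 + 1 = 2 bits/symbol.

2 bits/symbol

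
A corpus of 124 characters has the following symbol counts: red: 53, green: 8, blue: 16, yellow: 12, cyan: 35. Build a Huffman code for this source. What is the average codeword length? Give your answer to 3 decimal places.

Probabilities are the counts divided by 124.
Repeatedly combine the two least-probable nodes; the expected code length is the sum of the merged weights.
merge 2/31 + 3/31 → 5/31
merge 4/31 + 5/31 → 9/31
merge 35/124 + 9/31 → 71/124
merge 53/124 + 71/124 → 1
L = 5/31 + 9/31 + 71/124 + 1 = 251/124 ≈ 2.024 bits/symbol.

2.024 bits/symbol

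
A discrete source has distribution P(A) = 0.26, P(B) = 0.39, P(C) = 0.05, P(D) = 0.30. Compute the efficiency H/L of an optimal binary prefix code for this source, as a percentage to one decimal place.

Entropy H = −Σ p log₂ p ≈ 1.7723 bits.
Huffman merges: 1/20+13/50→31/100; 3/10+31/100→61/100; 39/100+61/100→1. L = 48/25 ≈ 1.9200.
Efficiency = H/L = 1.7723/1.9200 = 92.3%.

92.3%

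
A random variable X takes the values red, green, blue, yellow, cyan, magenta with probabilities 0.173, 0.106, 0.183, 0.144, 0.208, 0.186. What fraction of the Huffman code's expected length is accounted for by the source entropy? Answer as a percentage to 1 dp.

98.0%

Entropy H = −Σ p log₂ p ≈ 2.5546 bits.
Huffman merges: 53/500+18/125→1/4; 173/1000+183/1000→89/250; 93/500+26/125→197/500; 1/4+89/250→303/500; 197/500+303/500→1. L = 1303/500 ≈ 2.6060.
Efficiency = H/L = 2.5546/2.6060 = 98.0%.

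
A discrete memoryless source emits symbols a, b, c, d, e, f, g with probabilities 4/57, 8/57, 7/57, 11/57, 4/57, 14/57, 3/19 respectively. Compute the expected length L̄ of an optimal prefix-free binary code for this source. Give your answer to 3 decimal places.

2.702 bits/symbol

Repeatedly combine the two least-probable nodes; the expected code length is the sum of the merged weights.
merge 4/57 + 4/57 → 8/57
merge 7/57 + 8/57 → 5/19
merge 8/57 + 3/19 → 17/57
merge 11/57 + 14/57 → 25/57
merge 5/19 + 17/57 → 32/57
merge 25/57 + 32/57 → 1
L = 8/57 + 5/19 + 17/57 + 25/57 + 32/57 + 1 = 154/57 ≈ 2.702 bits/symbol.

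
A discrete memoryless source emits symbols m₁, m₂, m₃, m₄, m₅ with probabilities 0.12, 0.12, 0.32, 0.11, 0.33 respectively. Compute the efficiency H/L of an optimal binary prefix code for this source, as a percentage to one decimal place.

95.9%

Entropy H = −Σ p log₂ p ≈ 2.1383 bits.
Huffman merges: 11/100+3/25→23/100; 3/25+23/100→7/20; 8/25+33/100→13/20; 7/20+13/20→1. L = 223/100 ≈ 2.2300.
Efficiency = H/L = 2.1383/2.2300 = 95.9%.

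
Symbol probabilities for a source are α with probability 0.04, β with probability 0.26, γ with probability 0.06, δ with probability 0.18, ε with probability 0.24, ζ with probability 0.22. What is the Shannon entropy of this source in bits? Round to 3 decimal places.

H = −Σ pᵢ log₂ pᵢ.
−0.04·log₂(0.04) = 0.1858
−0.26·log₂(0.26) = 0.5053
−0.06·log₂(0.06) = 0.2435
−0.18·log₂(0.18) = 0.4453
−0.24·log₂(0.24) = 0.4941
−0.22·log₂(0.22) = 0.4806
Sum ≈ 2.3546 → 2.355 bits.

2.355 bits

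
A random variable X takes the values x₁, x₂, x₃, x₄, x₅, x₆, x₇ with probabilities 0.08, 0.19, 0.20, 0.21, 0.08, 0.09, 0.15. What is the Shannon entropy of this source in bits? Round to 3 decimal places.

2.699 bits

H = −Σ pᵢ log₂ pᵢ.
−0.08·log₂(0.08) = 0.2915
−0.19·log₂(0.19) = 0.4552
−0.20·log₂(0.20) = 0.4644
−0.21·log₂(0.21) = 0.4728
−0.08·log₂(0.08) = 0.2915
−0.09·log₂(0.09) = 0.3127
−0.15·log₂(0.15) = 0.4105
Sum ≈ 2.6987 → 2.699 bits.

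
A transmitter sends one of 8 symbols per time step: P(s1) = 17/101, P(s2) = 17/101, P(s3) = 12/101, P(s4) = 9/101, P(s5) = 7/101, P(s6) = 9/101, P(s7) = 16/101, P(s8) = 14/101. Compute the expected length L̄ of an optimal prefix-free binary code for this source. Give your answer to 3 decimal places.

2.990 bits/symbol

Repeatedly combine the two least-probable nodes; the expected code length is the sum of the merged weights.
merge 7/101 + 9/101 → 16/101
merge 9/101 + 12/101 → 21/101
merge 14/101 + 16/101 → 30/101
merge 16/101 + 17/101 → 33/101
merge 17/101 + 21/101 → 38/101
merge 30/101 + 33/101 → 63/101
merge 38/101 + 63/101 → 1
L = 16/101 + 21/101 + 30/101 + 33/101 + 38/101 + 63/101 + 1 = 302/101 ≈ 2.990 bits/symbol.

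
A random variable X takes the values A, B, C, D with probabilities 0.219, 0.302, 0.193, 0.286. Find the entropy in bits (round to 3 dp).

H = −Σ pᵢ log₂ pᵢ.
−0.219·log₂(0.219) = 0.4798
−0.302·log₂(0.302) = 0.5217
−0.193·log₂(0.193) = 0.4581
−0.286·log₂(0.286) = 0.5165
Sum ≈ 1.9760 → 1.976 bits.

1.976 bits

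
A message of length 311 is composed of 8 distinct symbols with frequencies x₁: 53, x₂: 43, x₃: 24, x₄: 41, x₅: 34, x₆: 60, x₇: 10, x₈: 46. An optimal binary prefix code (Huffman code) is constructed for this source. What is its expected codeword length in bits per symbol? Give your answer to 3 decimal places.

Probabilities are the counts divided by 311.
Repeatedly combine the two least-probable nodes; the expected code length is the sum of the merged weights.
merge 10/311 + 24/311 → 34/311
merge 34/311 + 34/311 → 68/311
merge 41/311 + 43/311 → 84/311
merge 46/311 + 53/311 → 99/311
merge 60/311 + 68/311 → 128/311
merge 84/311 + 99/311 → 183/311
merge 128/311 + 183/311 → 1
L = 34/311 + 68/311 + 84/311 + 99/311 + 128/311 + 183/311 + 1 = 907/311 ≈ 2.916 bits/symbol.

2.916 bits/symbol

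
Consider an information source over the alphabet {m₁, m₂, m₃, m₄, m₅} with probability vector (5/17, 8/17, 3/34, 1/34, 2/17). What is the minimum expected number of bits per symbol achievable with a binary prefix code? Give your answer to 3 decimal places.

Repeatedly combine the two least-probable nodes; the expected code length is the sum of the merged weights.
merge 1/34 + 3/34 → 2/17
merge 2/17 + 2/17 → 4/17
merge 4/17 + 5/17 → 9/17
merge 8/17 + 9/17 → 1
L = 2/17 + 4/17 + 9/17 + 1 = 32/17 ≈ 1.882 bits/symbol.

1.882 bits/symbol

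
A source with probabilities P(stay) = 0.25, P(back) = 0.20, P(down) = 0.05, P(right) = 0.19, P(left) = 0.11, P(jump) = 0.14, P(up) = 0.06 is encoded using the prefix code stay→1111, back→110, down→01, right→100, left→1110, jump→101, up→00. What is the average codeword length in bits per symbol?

3.25 bits/symbol

L̄ = Σ pᵢ·ℓᵢ = 0.25·4 + 0.20·3 + 0.05·2 + 0.19·3 + 0.11·4 + 0.14·3 + 0.06·2 = 3.25 bits/symbol.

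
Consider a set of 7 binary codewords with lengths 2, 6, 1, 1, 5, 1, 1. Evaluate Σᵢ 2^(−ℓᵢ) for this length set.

With common denominator 2^6 = 64: Σ 2^(−ℓᵢ) = 16/64 + 1/64 + 32/64 + 32/64 + 2/64 + 32/64 + 32/64 = 147/64 = 2.296875.

2.296875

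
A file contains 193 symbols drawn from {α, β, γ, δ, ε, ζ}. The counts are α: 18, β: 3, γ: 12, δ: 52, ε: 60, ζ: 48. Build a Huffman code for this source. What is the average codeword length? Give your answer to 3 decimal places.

2.249 bits/symbol

Probabilities are the counts divided by 193.
Repeatedly combine the two least-probable nodes; the expected code length is the sum of the merged weights.
merge 3/193 + 12/193 → 15/193
merge 15/193 + 18/193 → 33/193
merge 33/193 + 48/193 → 81/193
merge 52/193 + 60/193 → 112/193
merge 81/193 + 112/193 → 1
L = 15/193 + 33/193 + 81/193 + 112/193 + 1 = 434/193 ≈ 2.249 bits/symbol.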